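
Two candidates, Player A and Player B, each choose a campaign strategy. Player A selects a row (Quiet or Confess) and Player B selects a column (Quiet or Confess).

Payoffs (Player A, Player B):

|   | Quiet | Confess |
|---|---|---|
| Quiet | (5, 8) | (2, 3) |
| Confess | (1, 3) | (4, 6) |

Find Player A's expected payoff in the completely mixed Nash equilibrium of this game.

3

First find q, the probability Player B plays Quiet, from Player A's indifference between Quiet and Confess: 5q + 2(1−q) = q + 4(1−q), giving q = 1/3.
Since Player A is indifferent in equilibrium, Player A's expected payoff equals the payoff from either row against (1/3, 2/3). Using Quiet: 5(1/3) + 2(2/3) = 3.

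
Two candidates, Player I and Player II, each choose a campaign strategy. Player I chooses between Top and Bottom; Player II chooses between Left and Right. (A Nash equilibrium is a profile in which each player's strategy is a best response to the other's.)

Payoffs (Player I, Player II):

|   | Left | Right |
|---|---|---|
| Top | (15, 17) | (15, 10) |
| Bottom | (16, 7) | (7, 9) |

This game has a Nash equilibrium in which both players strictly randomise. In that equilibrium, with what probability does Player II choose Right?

1/9

Let q be the probability that Player II plays Left. In a completely mixed equilibrium, Player I must be indifferent between Top and Bottom.
Player I's expected payoff from Top is 15q + 15(1−q); from Bottom it is 16q + 7(1−q).
Setting these equal: 15 = 9q + 7, so q = 8/9.
Therefore Player II plays Right with probability 1 − 8/9 = 1/9.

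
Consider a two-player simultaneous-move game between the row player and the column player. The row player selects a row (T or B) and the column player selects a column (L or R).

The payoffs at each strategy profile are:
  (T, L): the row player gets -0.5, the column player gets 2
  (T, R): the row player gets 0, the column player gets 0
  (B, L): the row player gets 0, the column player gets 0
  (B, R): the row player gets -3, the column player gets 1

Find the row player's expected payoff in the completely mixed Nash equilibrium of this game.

-3/7

First find q, the probability the column player plays L, from the row player's indifference between T and B: −0.5q = −3(1−q), giving q = 6/7.
Since the row player is indifferent in equilibrium, the row player's expected payoff equals the payoff from either row against (6/7, 1/7). Using T: −0.5(6/7) = -3/7.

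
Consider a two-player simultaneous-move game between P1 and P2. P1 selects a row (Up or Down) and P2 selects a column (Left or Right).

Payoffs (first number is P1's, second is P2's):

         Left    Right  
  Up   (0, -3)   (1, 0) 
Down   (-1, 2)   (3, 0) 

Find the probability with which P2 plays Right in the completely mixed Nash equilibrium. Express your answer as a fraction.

1/3

Let c be the probability that P2 plays Left. In a completely mixed equilibrium, P1 must be indifferent between Up and Down.
P1's expected payoff from Up is (1−c); from Down it is −c + 3(1−c).
Setting these equal: −c + 1 = −4c + 3, so c = 2/3.
Therefore P2 plays Right with probability 1 − 2/3 = 1/3.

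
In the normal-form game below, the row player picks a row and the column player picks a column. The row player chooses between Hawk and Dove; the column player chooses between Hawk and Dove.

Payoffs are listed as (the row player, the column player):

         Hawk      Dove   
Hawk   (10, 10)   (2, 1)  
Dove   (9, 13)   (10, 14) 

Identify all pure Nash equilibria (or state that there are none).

(Hawk, Hawk): the row player gets 10 ≥ 9 from Dove, and the column player gets 10 ≥ 1 from Dove — Nash equilibrium.
(Hawk, Dove): the row player prefers Dove (10 > 2); the column player prefers Hawk (10 > 1) — not an equilibrium.
(Dove, Hawk): the row player prefers Hawk (10 > 9); the column player prefers Dove (14 > 13) — not an equilibrium.
(Dove, Dove): the row player gets 10 ≥ 2 from Hawk, and the column player gets 14 ≥ 13 from Hawk — Nash equilibrium.

(Hawk, Hawk) and (Dove, Dove)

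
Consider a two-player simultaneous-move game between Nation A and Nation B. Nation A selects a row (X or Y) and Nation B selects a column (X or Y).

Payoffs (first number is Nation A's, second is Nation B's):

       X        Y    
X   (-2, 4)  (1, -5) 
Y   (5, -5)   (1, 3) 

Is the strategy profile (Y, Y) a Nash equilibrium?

Yes

At (Y, Y), Nation A earns 1; switching to X would give 1, so Nation A has no profitable deviation.
Nation B earns 3; switching to X would give -5, so Nation B has no profitable deviation.
Neither player can gain by a unilateral deviation, so this profile is a Nash equilibrium.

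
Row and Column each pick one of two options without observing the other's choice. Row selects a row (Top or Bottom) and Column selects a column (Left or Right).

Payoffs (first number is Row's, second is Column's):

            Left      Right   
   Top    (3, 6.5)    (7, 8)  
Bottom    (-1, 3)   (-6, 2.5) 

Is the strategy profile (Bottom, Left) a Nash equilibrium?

No

At (Bottom, Left), Row earns -1; switching to Top would give 3, so Row would deviate.
Column earns 3; switching to Right would give 2.5, so Column has no profitable deviation.
Since at least one player can profitably deviate, this is not a Nash equilibrium.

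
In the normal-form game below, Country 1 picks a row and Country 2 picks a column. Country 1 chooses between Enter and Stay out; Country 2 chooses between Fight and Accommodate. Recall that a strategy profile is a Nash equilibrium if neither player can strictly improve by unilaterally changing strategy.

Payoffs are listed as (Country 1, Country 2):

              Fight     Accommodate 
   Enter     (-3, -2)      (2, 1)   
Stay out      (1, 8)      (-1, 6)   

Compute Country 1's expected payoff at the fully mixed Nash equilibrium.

First find y, the probability Country 2 plays Fight, from Country 1's indifference between Enter and Stay out: −3y + 2(1−y) = y − (1−y), giving y = 3/7.
Since Country 1 is indifferent in equilibrium, Country 1's expected payoff equals the payoff from either row against (3/7, 4/7). Using Enter: −3(3/7) + 2(4/7) = -1/7.

-1/7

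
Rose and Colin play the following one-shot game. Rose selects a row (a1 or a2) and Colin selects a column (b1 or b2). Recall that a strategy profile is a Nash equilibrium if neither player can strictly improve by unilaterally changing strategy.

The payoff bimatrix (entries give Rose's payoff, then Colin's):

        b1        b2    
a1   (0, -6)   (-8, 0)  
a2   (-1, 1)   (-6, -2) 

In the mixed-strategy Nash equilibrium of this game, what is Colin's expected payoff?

First find p, the probability Rose plays a1, from Colin's indifference between b1 and b2: −6p + (1−p) = −2(1−p), giving p = 1/3.
Since Colin is indifferent in equilibrium, Colin's expected payoff equals the payoff from either column against (1/3, 2/3). Using b1: −6(1/3) + (2/3) = -4/3.

-4/3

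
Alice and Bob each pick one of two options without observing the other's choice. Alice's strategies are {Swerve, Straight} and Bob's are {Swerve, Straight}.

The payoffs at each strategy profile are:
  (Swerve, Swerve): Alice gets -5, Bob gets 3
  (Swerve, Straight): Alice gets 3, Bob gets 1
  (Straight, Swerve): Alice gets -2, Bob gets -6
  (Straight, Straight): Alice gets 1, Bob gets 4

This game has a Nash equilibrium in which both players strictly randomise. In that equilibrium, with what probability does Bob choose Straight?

3/5

Let c be the probability that Bob plays Swerve. In a completely mixed equilibrium, Alice must be indifferent between Swerve and Straight.
Alice's expected payoff from Swerve is −5c + 3(1−c); from Straight it is −2c + (1−c).
Setting these equal: −8c + 3 = −3c + 1, so c = 2/5.
Therefore Bob plays Straight with probability 1 − 2/5 = 3/5.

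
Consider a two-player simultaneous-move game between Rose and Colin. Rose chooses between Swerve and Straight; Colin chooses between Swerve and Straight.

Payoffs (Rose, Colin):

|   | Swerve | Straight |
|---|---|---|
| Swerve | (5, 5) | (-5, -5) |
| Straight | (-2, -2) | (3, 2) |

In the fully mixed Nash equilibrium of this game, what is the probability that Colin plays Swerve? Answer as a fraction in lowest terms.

Let c be the probability that Colin plays Swerve. In a completely mixed equilibrium, Rose must be indifferent between Swerve and Straight.
Rose's expected payoff from Swerve is 5c − 5(1−c); from Straight it is −2c + 3(1−c).
Setting these equal: 10c − 5 = −5c + 3, so c = 8/15.

8/15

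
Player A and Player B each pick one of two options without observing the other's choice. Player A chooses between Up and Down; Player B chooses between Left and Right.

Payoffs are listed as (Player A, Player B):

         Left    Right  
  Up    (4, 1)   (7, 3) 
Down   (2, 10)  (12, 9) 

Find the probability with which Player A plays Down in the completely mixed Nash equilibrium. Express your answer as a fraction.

2/3

Let r be the probability that Player A plays Up. In a completely mixed equilibrium, Player B must be indifferent between Left and Right.
Player B's expected payoff from Left is r + 10(1−r); from Right it is 3r + 9(1−r).
Setting these equal: −9r + 10 = −6r + 9, so r = 1/3.
Therefore Player A plays Down with probability 1 − 1/3 = 2/3.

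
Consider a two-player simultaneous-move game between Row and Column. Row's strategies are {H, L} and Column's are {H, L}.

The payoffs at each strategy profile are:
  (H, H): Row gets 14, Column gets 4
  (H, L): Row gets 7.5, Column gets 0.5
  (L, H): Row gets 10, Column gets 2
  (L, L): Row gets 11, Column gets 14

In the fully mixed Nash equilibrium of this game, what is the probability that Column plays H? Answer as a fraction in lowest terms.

Let c be the probability that Column plays H. In a completely mixed equilibrium, Row must be indifferent between H and L.
Row's expected payoff from H is 14c + 7.5(1−c); from L it is 10c + 11(1−c).
Setting these equal: 6.5c + 7.5 = −c + 11, so c = 7/15.

7/15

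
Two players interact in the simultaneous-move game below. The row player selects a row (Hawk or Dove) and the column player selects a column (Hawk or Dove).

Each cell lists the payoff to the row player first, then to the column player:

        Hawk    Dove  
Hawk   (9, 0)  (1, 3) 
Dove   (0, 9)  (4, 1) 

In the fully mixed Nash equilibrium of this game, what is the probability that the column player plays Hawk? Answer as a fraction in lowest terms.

1/4

Let y be the probability that the column player plays Hawk. In a completely mixed equilibrium, the row player must be indifferent between Hawk and Dove.
The row player's expected payoff from Hawk is 9y + (1−y); from Dove it is 4(1−y).
Setting these equal: 8y + 1 = −4y + 4, so y = 1/4.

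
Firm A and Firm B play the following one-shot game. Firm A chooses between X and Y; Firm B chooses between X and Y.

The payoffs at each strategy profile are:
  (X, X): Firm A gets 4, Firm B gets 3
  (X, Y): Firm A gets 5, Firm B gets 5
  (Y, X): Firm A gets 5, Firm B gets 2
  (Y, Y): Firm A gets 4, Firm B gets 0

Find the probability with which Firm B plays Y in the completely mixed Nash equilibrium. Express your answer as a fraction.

Let c be the probability that Firm B plays X. In a completely mixed equilibrium, Firm A must be indifferent between X and Y.
Firm A's expected payoff from X is 4c + 5(1−c); from Y it is 5c + 4(1−c).
Setting these equal: −c + 5 = c + 4, so c = 1/2.
Therefore Firm B plays Y with probability 1 − 1/2 = 1/2.

1/2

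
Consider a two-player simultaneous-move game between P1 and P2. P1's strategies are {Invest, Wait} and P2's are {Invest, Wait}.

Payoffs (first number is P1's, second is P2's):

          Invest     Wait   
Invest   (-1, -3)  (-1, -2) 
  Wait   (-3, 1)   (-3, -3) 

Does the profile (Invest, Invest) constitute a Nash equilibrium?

No

At (Invest, Invest), P1 earns -1; switching to Wait would give -3, so P1 has no profitable deviation.
P2 earns -3; switching to Wait would give -2, so P2 would deviate.
Since at least one player can profitably deviate, this is not a Nash equilibrium.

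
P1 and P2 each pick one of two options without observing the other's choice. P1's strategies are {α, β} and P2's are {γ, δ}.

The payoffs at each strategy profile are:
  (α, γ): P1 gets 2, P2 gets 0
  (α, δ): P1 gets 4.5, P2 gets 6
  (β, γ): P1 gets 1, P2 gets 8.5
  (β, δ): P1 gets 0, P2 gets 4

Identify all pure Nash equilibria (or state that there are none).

(α, δ)

(α, γ): P2 prefers δ (6 > 0) — not an equilibrium.
(α, δ): P1 gets 4.5 ≥ 0 from β, and P2 gets 6 ≥ 0 from γ — Nash equilibrium.
(β, γ): P1 prefers α (2 > 1) — not an equilibrium.
(β, δ): P1 prefers α (4.5 > 0); P2 prefers γ (8.5 > 4) — not an equilibrium.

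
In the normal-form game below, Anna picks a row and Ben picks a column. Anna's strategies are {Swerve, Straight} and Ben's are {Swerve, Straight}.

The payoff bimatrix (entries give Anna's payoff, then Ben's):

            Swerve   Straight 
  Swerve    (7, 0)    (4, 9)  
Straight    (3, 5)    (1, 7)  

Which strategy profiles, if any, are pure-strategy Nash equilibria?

(Swerve, Swerve): Ben prefers Straight (9 > 0) — not an equilibrium.
(Swerve, Straight): Anna gets 4 ≥ 1 from Straight, and Ben gets 9 ≥ 0 from Swerve — Nash equilibrium.
(Straight, Swerve): Anna prefers Swerve (7 > 3); Ben prefers Straight (7 > 5) — not an equilibrium.
(Straight, Straight): Anna prefers Swerve (4 > 1) — not an equilibrium.

(Swerve, Straight)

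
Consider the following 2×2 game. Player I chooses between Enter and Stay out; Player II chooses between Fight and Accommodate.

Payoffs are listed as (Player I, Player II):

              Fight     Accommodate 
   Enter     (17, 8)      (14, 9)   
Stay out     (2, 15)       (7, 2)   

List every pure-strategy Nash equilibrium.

(Enter, Accommodate)

(Enter, Fight): Player II prefers Accommodate (9 > 8) — not an equilibrium.
(Enter, Accommodate): Player I gets 14 ≥ 7 from Stay out, and Player II gets 9 ≥ 8 from Fight — Nash equilibrium.
(Stay out, Fight): Player I prefers Enter (17 > 2) — not an equilibrium.
(Stay out, Accommodate): Player I prefers Enter (14 > 7); Player II prefers Fight (15 > 2) — not an equilibrium.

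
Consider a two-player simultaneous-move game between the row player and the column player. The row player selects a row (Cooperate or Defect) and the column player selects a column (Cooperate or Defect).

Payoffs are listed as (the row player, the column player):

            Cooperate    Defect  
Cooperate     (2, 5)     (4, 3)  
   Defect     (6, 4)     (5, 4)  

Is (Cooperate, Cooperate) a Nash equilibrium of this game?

At (Cooperate, Cooperate), the row player earns 2; switching to Defect would give 6, so the row player would deviate.
The column player earns 5; switching to Defect would give 3, so the column player has no profitable deviation.
Since at least one player can profitably deviate, this is not a Nash equilibrium.

No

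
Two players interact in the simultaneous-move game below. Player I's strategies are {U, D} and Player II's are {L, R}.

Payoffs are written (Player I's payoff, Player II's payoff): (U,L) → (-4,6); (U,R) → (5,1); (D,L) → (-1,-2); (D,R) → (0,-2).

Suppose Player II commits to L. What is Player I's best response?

Against L, Player I earns -4 from U and -1 from D.
So D is the best response.

D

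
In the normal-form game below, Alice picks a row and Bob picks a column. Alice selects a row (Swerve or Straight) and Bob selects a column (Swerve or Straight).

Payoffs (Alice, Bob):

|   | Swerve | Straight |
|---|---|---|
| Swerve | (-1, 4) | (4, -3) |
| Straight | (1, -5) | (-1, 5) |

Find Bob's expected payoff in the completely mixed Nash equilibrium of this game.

5/17

First find p, the probability Alice plays Swerve, from Bob's indifference between Swerve and Straight: 4p − 5(1−p) = −3p + 5(1−p), giving p = 10/17.
Since Bob is indifferent in equilibrium, Bob's expected payoff equals the payoff from either column against (10/17, 7/17). Using Swerve: 4(10/17) − 5(7/17) = 5/17.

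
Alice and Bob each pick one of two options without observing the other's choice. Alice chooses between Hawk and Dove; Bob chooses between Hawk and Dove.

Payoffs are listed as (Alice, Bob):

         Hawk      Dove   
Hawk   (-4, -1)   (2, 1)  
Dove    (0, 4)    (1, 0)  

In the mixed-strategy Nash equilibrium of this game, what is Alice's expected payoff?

4/5

First find q, the probability Bob plays Hawk, from Alice's indifference between Hawk and Dove: −4q + 2(1−q) = (1−q), giving q = 1/5.
Since Alice is indifferent in equilibrium, Alice's expected payoff equals the payoff from either row against (1/5, 4/5). Using Hawk: −4(1/5) + 2(4/5) = 4/5.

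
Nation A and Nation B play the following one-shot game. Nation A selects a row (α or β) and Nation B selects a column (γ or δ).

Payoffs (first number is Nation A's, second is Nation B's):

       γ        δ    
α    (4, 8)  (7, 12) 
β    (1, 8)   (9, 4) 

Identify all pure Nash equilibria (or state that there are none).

(α, γ): Nation B prefers δ (12 > 8) — not an equilibrium.
(α, δ): Nation A prefers β (9 > 7) — not an equilibrium.
(β, γ): Nation A prefers α (4 > 1) — not an equilibrium.
(β, δ): Nation B prefers γ (8 > 4) — not an equilibrium.

none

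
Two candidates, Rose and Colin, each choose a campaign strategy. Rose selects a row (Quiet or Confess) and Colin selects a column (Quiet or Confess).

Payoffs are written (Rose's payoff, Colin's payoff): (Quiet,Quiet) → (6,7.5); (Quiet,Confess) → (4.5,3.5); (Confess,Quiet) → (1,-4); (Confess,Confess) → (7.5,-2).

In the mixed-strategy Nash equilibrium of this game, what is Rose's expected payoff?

First find q, the probability Colin plays Quiet, from Rose's indifference between Quiet and Confess: 6q + 4.5(1−q) = q + 7.5(1−q), giving q = 3/8.
Since Rose is indifferent in equilibrium, Rose's expected payoff equals the payoff from either row against (3/8, 5/8). Using Quiet: 6(3/8) + 4.5(5/8) = 81/16.

81/16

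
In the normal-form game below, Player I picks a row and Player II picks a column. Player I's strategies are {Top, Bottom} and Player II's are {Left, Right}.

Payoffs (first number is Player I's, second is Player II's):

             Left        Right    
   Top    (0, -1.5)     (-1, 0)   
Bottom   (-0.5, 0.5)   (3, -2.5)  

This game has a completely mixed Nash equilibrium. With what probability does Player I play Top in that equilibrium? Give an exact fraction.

2/3

Let r be the probability that Player I plays Top. In a completely mixed equilibrium, Player II must be indifferent between Left and Right.
Player II's expected payoff from Left is −1.5r + 0.5(1−r); from Right it is −2.5(1−r).
Setting these equal: −2r + 0.5 = 2.5r − 2.5, so r = 2/3.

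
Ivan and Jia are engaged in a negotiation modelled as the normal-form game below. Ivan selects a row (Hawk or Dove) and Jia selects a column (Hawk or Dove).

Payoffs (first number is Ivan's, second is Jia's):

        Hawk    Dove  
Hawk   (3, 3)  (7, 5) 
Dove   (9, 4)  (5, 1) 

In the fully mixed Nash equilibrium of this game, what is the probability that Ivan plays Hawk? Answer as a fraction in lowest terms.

Let x be the probability that Ivan plays Hawk. In a completely mixed equilibrium, Jia must be indifferent between Hawk and Dove.
Jia's expected payoff from Hawk is 3x + 4(1−x); from Dove it is 5x + (1−x).
Setting these equal: −x + 4 = 4x + 1, so x = 3/5.

3/5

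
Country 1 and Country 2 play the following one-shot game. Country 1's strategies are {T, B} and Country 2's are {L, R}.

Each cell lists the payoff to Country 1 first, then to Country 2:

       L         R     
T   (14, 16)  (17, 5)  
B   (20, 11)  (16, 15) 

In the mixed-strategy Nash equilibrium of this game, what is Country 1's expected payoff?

First find q, the probability Country 2 plays L, from Country 1's indifference between T and B: 14q + 17(1−q) = 20q + 16(1−q), giving q = 1/7.
Since Country 1 is indifferent in equilibrium, Country 1's expected payoff equals the payoff from either row against (1/7, 6/7). Using T: 14(1/7) + 17(6/7) = 116/7.

116/7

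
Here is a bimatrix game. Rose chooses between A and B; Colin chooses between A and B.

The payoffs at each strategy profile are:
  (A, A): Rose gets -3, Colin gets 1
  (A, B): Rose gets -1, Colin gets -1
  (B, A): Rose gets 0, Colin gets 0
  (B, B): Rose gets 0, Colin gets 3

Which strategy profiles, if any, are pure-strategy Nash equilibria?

(A, A): Rose prefers B (0 > -3) — not an equilibrium.
(A, B): Rose prefers B (0 > -1); Colin prefers A (1 > -1) — not an equilibrium.
(B, A): Colin prefers B (3 > 0) — not an equilibrium.
(B, B): Rose gets 0 ≥ -1 from A, and Colin gets 3 ≥ 0 from A — Nash equilibrium.

(B, B)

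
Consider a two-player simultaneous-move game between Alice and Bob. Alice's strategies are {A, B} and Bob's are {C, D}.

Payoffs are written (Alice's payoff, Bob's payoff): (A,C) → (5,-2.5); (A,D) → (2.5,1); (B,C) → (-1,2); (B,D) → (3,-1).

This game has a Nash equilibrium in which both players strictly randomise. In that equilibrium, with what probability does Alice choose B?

Let p be the probability that Alice plays A. In a completely mixed equilibrium, Bob must be indifferent between C and D.
Bob's expected payoff from C is −2.5p + 2(1−p); from D it is p − (1−p).
Setting these equal: −4.5p + 2 = 2p − 1, so p = 6/13.
Therefore Alice plays B with probability 1 − 6/13 = 7/13.

7/13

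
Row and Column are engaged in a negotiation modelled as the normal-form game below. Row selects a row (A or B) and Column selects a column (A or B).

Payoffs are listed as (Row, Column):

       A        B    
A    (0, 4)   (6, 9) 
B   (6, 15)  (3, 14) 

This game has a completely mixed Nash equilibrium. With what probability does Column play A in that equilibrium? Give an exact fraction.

1/3

Let y be the probability that Column plays A. In a completely mixed equilibrium, Row must be indifferent between A and B.
Row's expected payoff from A is 6(1−y); from B it is 6y + 3(1−y).
Setting these equal: −6y + 6 = 3y + 3, so y = 1/3.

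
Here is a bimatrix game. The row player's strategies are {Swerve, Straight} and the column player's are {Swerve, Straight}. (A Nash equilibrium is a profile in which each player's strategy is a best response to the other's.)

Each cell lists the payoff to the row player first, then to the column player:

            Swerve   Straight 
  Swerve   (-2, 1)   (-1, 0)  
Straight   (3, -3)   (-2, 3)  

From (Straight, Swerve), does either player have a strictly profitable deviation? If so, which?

The row player at (Straight, Swerve) earns 3; deviating to Swerve yields -2 — not better.
The column player earns -3; deviating to Straight yields 3 — a strict improvement.
Only the column player has a strictly profitable deviation.

The column player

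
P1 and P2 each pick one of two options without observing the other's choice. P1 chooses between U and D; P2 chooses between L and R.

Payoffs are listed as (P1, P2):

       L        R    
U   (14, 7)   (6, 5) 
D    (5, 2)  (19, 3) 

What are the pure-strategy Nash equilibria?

(U, L): P1 gets 14 ≥ 5 from D, and P2 gets 7 ≥ 5 from R — Nash equilibrium.
(U, R): P1 prefers D (19 > 6); P2 prefers L (7 > 5) — not an equilibrium.
(D, L): P1 prefers U (14 > 5); P2 prefers R (3 > 2) — not an equilibrium.
(D, R): P1 gets 19 ≥ 6 from U, and P2 gets 3 ≥ 2 from L — Nash equilibrium.

(U, L) and (D, R)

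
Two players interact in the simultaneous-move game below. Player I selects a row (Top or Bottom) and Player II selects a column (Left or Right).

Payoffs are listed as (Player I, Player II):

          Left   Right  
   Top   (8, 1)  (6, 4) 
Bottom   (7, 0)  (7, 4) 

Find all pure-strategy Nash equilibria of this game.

(Top, Left): Player II prefers Right (4 > 1) — not an equilibrium.
(Top, Right): Player I prefers Bottom (7 > 6) — not an equilibrium.
(Bottom, Left): Player I prefers Top (8 > 7); Player II prefers Right (4 > 0) — not an equilibrium.
(Bottom, Right): Player I gets 7 ≥ 6 from Top, and Player II gets 4 ≥ 0 from Left — Nash equilibrium.

(Bottom, Right)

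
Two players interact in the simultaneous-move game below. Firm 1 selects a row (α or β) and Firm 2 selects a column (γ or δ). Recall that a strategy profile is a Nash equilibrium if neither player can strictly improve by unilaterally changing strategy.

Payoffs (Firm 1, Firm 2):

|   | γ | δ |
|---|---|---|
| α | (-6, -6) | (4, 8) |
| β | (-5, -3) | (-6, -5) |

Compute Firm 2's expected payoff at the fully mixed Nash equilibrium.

-27/8

First find p, the probability Firm 1 plays α, from Firm 2's indifference between γ and δ: −6p − 3(1−p) = 8p − 5(1−p), giving p = 1/8.
Since Firm 2 is indifferent in equilibrium, Firm 2's expected payoff equals the payoff from either column against (1/8, 7/8). Using γ: −6(1/8) − 3(7/8) = -27/8.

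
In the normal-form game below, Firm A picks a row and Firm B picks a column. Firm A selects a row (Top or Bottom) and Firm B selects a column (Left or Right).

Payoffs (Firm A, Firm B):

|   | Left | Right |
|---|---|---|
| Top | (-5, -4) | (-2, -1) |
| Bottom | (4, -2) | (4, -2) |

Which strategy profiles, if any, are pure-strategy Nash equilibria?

(Top, Left): Firm A prefers Bottom (4 > -5); Firm B prefers Right (-1 > -4) — not an equilibrium.
(Top, Right): Firm A prefers Bottom (4 > -2) — not an equilibrium.
(Bottom, Left): Firm A gets 4 ≥ -5 from Top, and Firm B gets -2 ≥ -2 from Right — Nash equilibrium.
(Bottom, Right): Firm A gets 4 ≥ -2 from Top, and Firm B gets -2 ≥ -2 from Left — Nash equilibrium.

(Bottom, Left) and (Bottom, Right)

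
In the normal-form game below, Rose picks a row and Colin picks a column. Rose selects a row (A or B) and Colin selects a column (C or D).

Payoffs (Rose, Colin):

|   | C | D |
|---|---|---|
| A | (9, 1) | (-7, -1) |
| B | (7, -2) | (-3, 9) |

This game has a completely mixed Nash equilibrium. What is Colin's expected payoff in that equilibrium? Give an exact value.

7/13

First find x, the probability Rose plays A, from Colin's indifference between C and D: x − 2(1−x) = −x + 9(1−x), giving x = 11/13.
Since Colin is indifferent in equilibrium, Colin's expected payoff equals the payoff from either column against (11/13, 2/13). Using C: (11/13) − 2(2/13) = 7/13.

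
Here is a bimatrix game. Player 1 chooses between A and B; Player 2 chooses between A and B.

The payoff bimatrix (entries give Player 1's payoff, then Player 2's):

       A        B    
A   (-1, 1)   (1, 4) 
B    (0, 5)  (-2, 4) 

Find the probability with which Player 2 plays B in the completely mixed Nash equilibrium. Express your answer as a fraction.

Let c be the probability that Player 2 plays A. In a completely mixed equilibrium, Player 1 must be indifferent between A and B.
Player 1's expected payoff from A is −c + (1−c); from B it is −2(1−c).
Setting these equal: −2c + 1 = 2c − 2, so c = 3/4.
Therefore Player 2 plays B with probability 1 − 3/4 = 1/4.

1/4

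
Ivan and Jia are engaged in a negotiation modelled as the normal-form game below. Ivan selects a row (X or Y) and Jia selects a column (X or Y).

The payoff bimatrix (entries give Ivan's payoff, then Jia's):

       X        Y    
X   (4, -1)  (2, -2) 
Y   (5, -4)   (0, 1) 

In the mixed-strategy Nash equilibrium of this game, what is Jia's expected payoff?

-3/2

First find p, the probability Ivan plays X, from Jia's indifference between X and Y: −p − 4(1−p) = −2p + (1−p), giving p = 5/6.
Since Jia is indifferent in equilibrium, Jia's expected payoff equals the payoff from either column against (5/6, 1/6). Using X: −(5/6) − 4(1/6) = -3/2.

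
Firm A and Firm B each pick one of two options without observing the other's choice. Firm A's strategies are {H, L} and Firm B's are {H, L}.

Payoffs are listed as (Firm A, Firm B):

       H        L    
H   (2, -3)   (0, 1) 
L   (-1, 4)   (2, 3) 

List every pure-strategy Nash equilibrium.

none

(H, H): Firm B prefers L (1 > -3) — not an equilibrium.
(H, L): Firm A prefers L (2 > 0) — not an equilibrium.
(L, H): Firm A prefers H (2 > -1) — not an equilibrium.
(L, L): Firm B prefers H (4 > 3) — not an equilibrium.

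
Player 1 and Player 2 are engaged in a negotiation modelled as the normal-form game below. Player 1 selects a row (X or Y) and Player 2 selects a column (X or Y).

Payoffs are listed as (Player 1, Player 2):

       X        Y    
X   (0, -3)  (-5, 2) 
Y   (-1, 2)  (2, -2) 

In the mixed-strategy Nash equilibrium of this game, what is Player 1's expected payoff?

First find q, the probability Player 2 plays X, from Player 1's indifference between X and Y: −5(1−q) = −q + 2(1−q), giving q = 7/8.
Since Player 1 is indifferent in equilibrium, Player 1's expected payoff equals the payoff from either row against (7/8, 1/8). Using X: −5(1/8) = -5/8.

-5/8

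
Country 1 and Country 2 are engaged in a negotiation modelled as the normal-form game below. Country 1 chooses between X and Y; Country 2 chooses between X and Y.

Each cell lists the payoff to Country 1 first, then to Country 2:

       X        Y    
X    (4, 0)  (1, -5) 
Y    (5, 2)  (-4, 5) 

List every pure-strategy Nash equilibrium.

none

(X, X): Country 1 prefers Y (5 > 4) — not an equilibrium.
(X, Y): Country 2 prefers X (0 > -5) — not an equilibrium.
(Y, X): Country 2 prefers Y (5 > 2) — not an equilibrium.
(Y, Y): Country 1 prefers X (1 > -4) — not an equilibrium.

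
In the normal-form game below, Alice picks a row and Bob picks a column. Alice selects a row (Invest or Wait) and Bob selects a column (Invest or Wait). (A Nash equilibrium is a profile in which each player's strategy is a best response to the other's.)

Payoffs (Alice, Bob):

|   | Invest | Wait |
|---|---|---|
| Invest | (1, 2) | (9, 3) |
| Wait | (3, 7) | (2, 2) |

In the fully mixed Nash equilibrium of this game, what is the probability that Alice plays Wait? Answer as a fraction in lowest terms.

Let x be the probability that Alice plays Invest. In a completely mixed equilibrium, Bob must be indifferent between Invest and Wait.
Bob's expected payoff from Invest is 2x + 7(1−x); from Wait it is 3x + 2(1−x).
Setting these equal: −5x + 7 = x + 2, so x = 5/6.
Therefore Alice plays Wait with probability 1 − 5/6 = 1/6.

1/6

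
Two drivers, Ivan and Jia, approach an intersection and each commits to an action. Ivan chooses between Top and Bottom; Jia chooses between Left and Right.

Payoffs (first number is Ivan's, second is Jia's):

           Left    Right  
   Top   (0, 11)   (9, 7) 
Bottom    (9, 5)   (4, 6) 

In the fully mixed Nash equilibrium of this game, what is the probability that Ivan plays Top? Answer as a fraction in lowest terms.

1/5

Let p be the probability that Ivan plays Top. In a completely mixed equilibrium, Jia must be indifferent between Left and Right.
Jia's expected payoff from Left is 11p + 5(1−p); from Right it is 7p + 6(1−p).
Setting these equal: 6p + 5 = p + 6, so p = 1/5.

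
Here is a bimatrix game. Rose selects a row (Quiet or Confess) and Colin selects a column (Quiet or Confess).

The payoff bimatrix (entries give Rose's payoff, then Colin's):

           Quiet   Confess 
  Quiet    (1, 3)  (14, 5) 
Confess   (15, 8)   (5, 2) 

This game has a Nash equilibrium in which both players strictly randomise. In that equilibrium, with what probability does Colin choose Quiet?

9/23

Let q be the probability that Colin plays Quiet. In a completely mixed equilibrium, Rose must be indifferent between Quiet and Confess.
Rose's expected payoff from Quiet is q + 14(1−q); from Confess it is 15q + 5(1−q).
Setting these equal: −13q + 14 = 10q + 5, so q = 9/23.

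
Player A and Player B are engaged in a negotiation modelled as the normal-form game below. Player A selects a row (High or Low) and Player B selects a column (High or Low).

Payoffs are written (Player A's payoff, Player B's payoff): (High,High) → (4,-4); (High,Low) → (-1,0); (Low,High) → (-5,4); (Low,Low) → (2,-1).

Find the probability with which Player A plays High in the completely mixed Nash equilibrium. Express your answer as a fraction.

Let p be the probability that Player A plays High. In a completely mixed equilibrium, Player B must be indifferent between High and Low.
Player B's expected payoff from High is −4p + 4(1−p); from Low it is −(1−p).
Setting these equal: −8p + 4 = p − 1, so p = 5/9.

5/9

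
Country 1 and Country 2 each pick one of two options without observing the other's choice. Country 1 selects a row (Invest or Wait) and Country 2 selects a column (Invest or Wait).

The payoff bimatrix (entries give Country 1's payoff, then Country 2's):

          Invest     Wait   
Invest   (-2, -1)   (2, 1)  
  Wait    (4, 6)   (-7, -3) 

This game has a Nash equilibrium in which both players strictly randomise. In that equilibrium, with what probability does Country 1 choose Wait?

2/11

Let r be the probability that Country 1 plays Invest. In a completely mixed equilibrium, Country 2 must be indifferent between Invest and Wait.
Country 2's expected payoff from Invest is −r + 6(1−r); from Wait it is r − 3(1−r).
Setting these equal: −7r + 6 = 4r − 3, so r = 9/11.
Therefore Country 1 plays Wait with probability 1 − 9/11 = 2/11.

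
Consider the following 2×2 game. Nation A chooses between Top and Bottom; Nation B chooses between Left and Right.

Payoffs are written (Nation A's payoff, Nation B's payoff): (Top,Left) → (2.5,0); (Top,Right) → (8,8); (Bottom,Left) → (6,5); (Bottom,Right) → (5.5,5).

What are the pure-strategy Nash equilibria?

(Top, Left): Nation A prefers Bottom (6 > 2.5); Nation B prefers Right (8 > 0) — not an equilibrium.
(Top, Right): Nation A gets 8 ≥ 5.5 from Bottom, and Nation B gets 8 ≥ 0 from Left — Nash equilibrium.
(Bottom, Left): Nation A gets 6 ≥ 2.5 from Top, and Nation B gets 5 ≥ 5 from Right — Nash equilibrium.
(Bottom, Right): Nation A prefers Top (8 > 5.5) — not an equilibrium.

(Top, Right) and (Bottom, Left)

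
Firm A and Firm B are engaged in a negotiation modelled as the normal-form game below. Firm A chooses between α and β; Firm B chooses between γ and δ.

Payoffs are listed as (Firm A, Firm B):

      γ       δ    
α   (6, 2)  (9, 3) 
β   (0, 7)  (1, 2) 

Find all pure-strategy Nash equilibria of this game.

(α, δ)

(α, γ): Firm B prefers δ (3 > 2) — not an equilibrium.
(α, δ): Firm A gets 9 ≥ 1 from β, and Firm B gets 3 ≥ 2 from γ — Nash equilibrium.
(β, γ): Firm A prefers α (6 > 0) — not an equilibrium.
(β, δ): Firm A prefers α (9 > 1); Firm B prefers γ (7 > 2) — not an equilibrium.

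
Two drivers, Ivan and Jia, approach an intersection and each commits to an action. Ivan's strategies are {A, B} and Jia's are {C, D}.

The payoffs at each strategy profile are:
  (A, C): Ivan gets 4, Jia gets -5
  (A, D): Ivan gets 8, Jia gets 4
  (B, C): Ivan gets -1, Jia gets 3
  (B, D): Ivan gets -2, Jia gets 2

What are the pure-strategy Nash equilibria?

(A, D)

(A, C): Jia prefers D (4 > -5) — not an equilibrium.
(A, D): Ivan gets 8 ≥ -2 from B, and Jia gets 4 ≥ -5 from C — Nash equilibrium.
(B, C): Ivan prefers A (4 > -1) — not an equilibrium.
(B, D): Ivan prefers A (8 > -2); Jia prefers C (3 > 2) — not an equilibrium.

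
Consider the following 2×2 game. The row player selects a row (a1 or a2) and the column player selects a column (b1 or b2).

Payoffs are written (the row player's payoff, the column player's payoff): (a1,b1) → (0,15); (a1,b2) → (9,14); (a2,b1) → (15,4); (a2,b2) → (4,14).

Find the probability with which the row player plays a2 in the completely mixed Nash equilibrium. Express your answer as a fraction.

1/11

Let x be the probability that the row player plays a1. In a completely mixed equilibrium, the column player must be indifferent between b1 and b2.
The column player's expected payoff from b1 is 15x + 4(1−x); from b2 it is 14x + 14(1−x).
Setting these equal: 11x + 4 = 14, so x = 10/11.
Therefore the row player plays a2 with probability 1 − 10/11 = 1/11.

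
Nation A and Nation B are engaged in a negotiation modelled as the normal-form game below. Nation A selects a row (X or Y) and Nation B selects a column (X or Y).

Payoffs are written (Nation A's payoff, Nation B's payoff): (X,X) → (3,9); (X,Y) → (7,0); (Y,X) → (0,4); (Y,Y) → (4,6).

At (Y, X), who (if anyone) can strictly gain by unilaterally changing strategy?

Nation A at (Y, X) earns 0; deviating to X yields 3 — a strict improvement.
Nation B earns 4; deviating to Y yields 6 — a strict improvement.
Both Nation A and Nation B have strictly profitable deviations.

Both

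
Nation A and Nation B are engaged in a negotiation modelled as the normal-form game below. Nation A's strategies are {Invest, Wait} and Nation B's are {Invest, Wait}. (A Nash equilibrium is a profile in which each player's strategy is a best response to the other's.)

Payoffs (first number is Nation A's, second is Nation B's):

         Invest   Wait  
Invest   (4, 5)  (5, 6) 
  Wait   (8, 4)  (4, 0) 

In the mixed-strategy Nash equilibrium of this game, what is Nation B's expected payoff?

First find x, the probability Nation A plays Invest, from Nation B's indifference between Invest and Wait: 5x + 4(1−x) = 6x, giving x = 4/5.
Since Nation B is indifferent in equilibrium, Nation B's expected payoff equals the payoff from either column against (4/5, 1/5). Using Invest: 5(4/5) + 4(1/5) = 24/5.

24/5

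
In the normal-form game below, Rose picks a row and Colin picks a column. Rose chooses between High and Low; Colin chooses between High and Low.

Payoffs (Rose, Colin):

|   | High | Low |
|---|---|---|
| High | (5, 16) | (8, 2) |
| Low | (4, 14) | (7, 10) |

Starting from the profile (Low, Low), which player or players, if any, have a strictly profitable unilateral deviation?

Both

Rose at (Low, Low) earns 7; deviating to High yields 8 — a strict improvement.
Colin earns 10; deviating to High yields 14 — a strict improvement.
Both Rose and Colin have strictly profitable deviations.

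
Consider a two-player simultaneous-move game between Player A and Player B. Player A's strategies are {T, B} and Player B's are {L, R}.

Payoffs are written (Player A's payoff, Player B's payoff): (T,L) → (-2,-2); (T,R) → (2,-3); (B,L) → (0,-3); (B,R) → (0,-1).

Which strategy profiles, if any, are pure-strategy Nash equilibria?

none

(T, L): Player A prefers B (0 > -2) — not an equilibrium.
(T, R): Player B prefers L (-2 > -3) — not an equilibrium.
(B, L): Player B prefers R (-1 > -3) — not an equilibrium.
(B, R): Player A prefers T (2 > 0) — not an equilibrium.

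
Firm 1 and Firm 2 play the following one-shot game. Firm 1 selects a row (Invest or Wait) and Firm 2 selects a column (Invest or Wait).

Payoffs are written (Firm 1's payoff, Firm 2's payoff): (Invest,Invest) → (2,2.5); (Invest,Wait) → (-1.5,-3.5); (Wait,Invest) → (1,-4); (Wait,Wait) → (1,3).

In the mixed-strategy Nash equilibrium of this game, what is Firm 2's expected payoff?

First find p, the probability Firm 1 plays Invest, from Firm 2's indifference between Invest and Wait: 2.5p − 4(1−p) = −3.5p + 3(1−p), giving p = 7/13.
Since Firm 2 is indifferent in equilibrium, Firm 2's expected payoff equals the payoff from either column against (7/13, 6/13). Using Invest: 2.5(7/13) − 4(6/13) = -1/2.

-1/2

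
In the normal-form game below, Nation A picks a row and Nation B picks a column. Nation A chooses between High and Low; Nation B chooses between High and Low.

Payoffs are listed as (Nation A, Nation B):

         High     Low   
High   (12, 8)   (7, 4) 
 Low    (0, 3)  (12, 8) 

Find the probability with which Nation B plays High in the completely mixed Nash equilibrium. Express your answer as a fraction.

5/17

Let c be the probability that Nation B plays High. In a completely mixed equilibrium, Nation A must be indifferent between High and Low.
Nation A's expected payoff from High is 12c + 7(1−c); from Low it is 12(1−c).
Setting these equal: 5c + 7 = −12c + 12, so c = 5/17.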